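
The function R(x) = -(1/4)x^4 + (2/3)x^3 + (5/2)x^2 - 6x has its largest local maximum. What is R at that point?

R'(x) = -x^3 + 2x^2 + 5x - 6 = 0 at x = -2, 1, 3.
Second-derivative test with R''(x) = -3x^2 + 4x + 5: R''(-2) = -15 < 0 ⇒ local maximum; R''(1) = 6 > 0 ⇒ local minimum; R''(3) = -10 < 0 ⇒ local maximum.
So the largest local maximum value is R(-2) = 38/3.

38/3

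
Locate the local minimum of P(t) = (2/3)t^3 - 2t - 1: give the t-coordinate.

P'(t) = 2t^2 - 2. Setting P'(t) = 0 gives t ∈ {-1, 1}.
Second-derivative test with P''(t) = 4t: P''(-1) = -4 < 0 ⇒ local maximum; P''(1) = 4 > 0 ⇒ local minimum.
Thus P has its local minimum at t = 1, with value -7/3.

1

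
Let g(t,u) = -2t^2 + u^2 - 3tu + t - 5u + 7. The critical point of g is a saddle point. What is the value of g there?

∂g/∂t = -4t - 3u + 1 = 0 and ∂g/∂u = -3t + 2u - 5 = 0, so (t, u) = (-13/17, 23/17).
The Hessian has g_{tt} = -4, g_{uu} = 2, g_{tu} = -3, giving D = -17 < 0, so the point is a saddle point.
g(-13/17, 23/17) = 55/17.

55/17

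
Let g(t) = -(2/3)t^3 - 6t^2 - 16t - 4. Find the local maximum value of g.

28/3

g'(t) = -2t^2 - 12t - 16 = 0 at t = -4, -2.
g''(t) = -4t - 12. g''(-4) = 4 > 0 ⇒ local minimum; g''(-2) = -4 < 0 ⇒ local maximum.
The local maximum is g(-2) = 28/3.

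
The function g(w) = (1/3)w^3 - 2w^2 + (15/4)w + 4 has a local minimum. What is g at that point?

g'(w) = w^2 - 4w + 15/4. Setting g'(w) = 0 gives w ∈ {3/2, 5/2}.
Since g''(w) = 2w - 4, we get g''(3/2) = -1 < 0 ⇒ local maximum; g''(5/2) = 1 > 0 ⇒ local minimum.
The local minimum is g(5/2) = 73/12.

73/12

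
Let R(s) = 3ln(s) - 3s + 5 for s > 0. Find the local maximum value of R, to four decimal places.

2.0000

R'(s) = 3/s − 3 = 0 gives s = 1.
R''(s) = -3/s², which is negative for s > 0, so this is a local maximum.
R(1) = 3·ln(1) - 3 + 5 ≈ 2.0000.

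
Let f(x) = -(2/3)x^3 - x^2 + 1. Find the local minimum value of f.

2/3

f'(x) = -2x^2 - 2x = 0 at x = -1, 0.
f''(x) = -4x - 2. f''(-1) = 2 > 0 ⇒ local minimum; f''(0) = -2 < 0 ⇒ local maximum.
So the local minimum value is f(-1) = 2/3.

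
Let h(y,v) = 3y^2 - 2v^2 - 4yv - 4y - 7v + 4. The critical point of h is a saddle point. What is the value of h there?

∂h/∂y = 6y - 4v - 4 = 0 and ∂h/∂v = -4y - 4v - 7 = 0, so (y, v) = (-3/10, -29/20).
The Hessian has h_{yy} = 6, h_{vv} = -4, h_{yv} = -4, giving D = -40 < 0, so the point is a saddle point.
h(-3/10, -29/20) = 387/40.

387/40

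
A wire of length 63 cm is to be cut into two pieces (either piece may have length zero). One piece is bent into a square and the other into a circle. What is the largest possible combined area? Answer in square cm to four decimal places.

Let x be the length used for the square. Square side x/4; circle radius (63−x)/(2π).
A(x) = (x/4)² + π·((63−x)/(2π))² = x²/16 + (63−x)²/(4π) for 0 ≤ x ≤ 63. A'(x) = x/8 − (63−x)/(2π) = 0 gives x = 4·63/(π+4) ≈ 35.2862.
A'' > 0, so the interior critical point is a minimum; the maximum is at an endpoint. A(0) = 315.8430 and A(63) = 248.0625, so the largest area is 315.8430.

315.8430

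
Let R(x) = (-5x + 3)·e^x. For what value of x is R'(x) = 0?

R'(x) = (-5)·e^x + (-5x + 3)·1·e^x = (-5x - 2)·e^x. Since e^x > 0, the only critical point is x = -2/5.
R''(-2/5) has the same sign as -5 < 0, so this is a local maximum.
R(-2/5) = (5)·e^(-2/5) ≈ 3.3516.

-2/5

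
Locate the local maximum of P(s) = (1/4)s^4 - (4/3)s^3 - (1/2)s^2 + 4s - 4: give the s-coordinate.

P'(s) = s^3 - 4s^2 - s + 4 = 0 at s = -1, 1, 4.
Second-derivative test with P''(s) = 3s^2 - 8s - 1: P''(-1) = 10 > 0 ⇒ local minimum; P''(1) = -6 < 0 ⇒ local maximum; P''(4) = 15 > 0 ⇒ local minimum.
Thus P has its local maximum at s = 1, with value -19/12.

1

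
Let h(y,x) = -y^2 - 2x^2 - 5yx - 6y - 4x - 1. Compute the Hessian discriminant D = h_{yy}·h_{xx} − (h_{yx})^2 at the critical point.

∂h/∂y = -2y - 5x - 6 = 0 and ∂h/∂x = -5y - 4x - 4 = 0, so (y, x) = (4/17, -22/17).
The Hessian has h_{yy} = -2, h_{xx} = -4, h_{yx} = -5, giving D = -17 < 0, so the point is a saddle point.
D = (-2)·(-4) − (-5)^2 = -17.

-17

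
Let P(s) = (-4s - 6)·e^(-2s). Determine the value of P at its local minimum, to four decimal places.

By the product rule, P'(s) = (8s + 8)·e^(-2s). Since e^(-2s) > 0, the only critical point is s = -1.
P''(-1) has the same sign as 8 > 0, so this is a local minimum.
P(-1) = (-2)·e^(2) ≈ -14.7781.

-14.7781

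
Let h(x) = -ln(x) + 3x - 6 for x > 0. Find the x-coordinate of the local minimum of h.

1/3

h'(x) = -1/x + 3 = 0 gives x = 1/3.
h''(x) = 1/x², which is positive for x > 0, so this is a local minimum.
h(1/3) = -1·ln(1/3) + 1 - 6 ≈ -3.9014.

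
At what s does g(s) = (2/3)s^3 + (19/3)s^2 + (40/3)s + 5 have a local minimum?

g'(s) = 2s^2 + (38/3)s + 40/3 = 0 at s = -5, -4/3.
Second-derivative test with g''(s) = 4s + 38/3: g''(-5) = -22/3 < 0 ⇒ local maximum; g''(-4/3) = 22/3 > 0 ⇒ local minimum.
Thus g has its local minimum at s = -4/3, with value -251/81.

-4/3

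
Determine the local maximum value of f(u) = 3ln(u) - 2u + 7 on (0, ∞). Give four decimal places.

5.2164

f'(u) = 3/u − 2 = 0 gives u = 3/2.
f''(u) = -3/u², which is negative for u > 0, so this is a local maximum.
f(3/2) = 3·ln(3/2) - 3 + 7 ≈ 5.2164.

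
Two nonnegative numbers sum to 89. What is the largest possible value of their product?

With x + y = 89, the product is P(x) = x(89 − x).
P'(x) = 89 − 2x = 0 gives x = 89/2; P'' = −2 < 0, so this is the maximum.
P = 89/2·89/2 = 7921/4.

7921/4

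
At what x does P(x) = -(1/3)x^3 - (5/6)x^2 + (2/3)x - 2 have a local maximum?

1/3

P'(x) = -x^2 - (5/3)x + 2/3. Setting P'(x) = 0 gives x ∈ {-2, 1/3}.
Second-derivative test with P''(x) = -2x - 5/3: P''(-2) = 7/3 > 0 ⇒ local minimum; P''(1/3) = -7/3 < 0 ⇒ local maximum.
So the local maximum value is P(1/3) = -305/162.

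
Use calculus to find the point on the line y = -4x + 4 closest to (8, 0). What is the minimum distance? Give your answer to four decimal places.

Minimize D(x)^2 = (x - 8)^2 + (-4x + 4)^2.
d/dx[D^2] = 2(x - 8) + 2·(-4)·(-4x + 4) = 0 ⇒ x = 24/17.
Then y = -28/17 and the distance is √(784/17) ≈ 6.7910.

6.7910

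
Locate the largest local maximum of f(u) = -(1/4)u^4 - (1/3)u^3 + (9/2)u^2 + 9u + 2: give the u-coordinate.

3

f'(u) = -u^3 - u^2 + 9u + 9 = 0 at u = -3, -1, 3.
Second-derivative test with f''(u) = -3u^2 - 2u + 9: f''(-3) = -12 < 0 ⇒ local maximum; f''(-1) = 8 > 0 ⇒ local minimum; f''(3) = -24 < 0 ⇒ local maximum.
Thus f has its largest local maximum at u = 3, with value 161/4.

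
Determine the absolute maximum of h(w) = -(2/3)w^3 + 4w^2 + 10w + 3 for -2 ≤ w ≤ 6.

209/3

h'(w) = -2w^2 + 8w + 10, which vanishes at w = -1 and w = 5.
Compare values at every candidate in [-2, 6]: h(-2) = 13/3; h(-1) = -7/3; h(5) = 209/3; h(6) = 63.
Hence the absolute maximum is 209/3 at w = 5.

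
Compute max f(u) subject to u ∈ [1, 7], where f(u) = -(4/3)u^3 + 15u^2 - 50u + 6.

f'(u) = -4u^2 + 30u - 50, which vanishes at u = 5/2 and u = 5.
Compare values at every candidate in [1, 7]: f(1) = -91/3, f(5/2) = -553/12, f(5) = -107/3, f(7) = -199/3.
So the maximum is f(1) = -91/3.

-91/3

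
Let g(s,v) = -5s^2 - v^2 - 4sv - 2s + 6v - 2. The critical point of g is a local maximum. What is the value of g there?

∂g/∂s = -10s - 4v - 2 = 0 and ∂g/∂v = -4s - 2v + 6 = 0, so (s, v) = (-7, 17).
The Hessian has g_{ss} = -10, g_{vv} = -2, g_{sv} = -4, giving D = 4 > 0 with g_{ss} < 0, so the point is a local maximum.
g(-7, 17) = 56.

56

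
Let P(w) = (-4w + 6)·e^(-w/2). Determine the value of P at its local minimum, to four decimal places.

P'(w) = (-4)·e^(-w/2) + (-4w + 6)·(-1/2)·e^(-w/2) = (2w - 7)·e^(-w/2). Since e^(-w/2) > 0, the only critical point is w = 7/2.
P''(7/2) has the same sign as 2 > 0, so this is a local minimum.
P(7/2) = (-8)·e^(-7/4) ≈ -1.3902.

-1.3902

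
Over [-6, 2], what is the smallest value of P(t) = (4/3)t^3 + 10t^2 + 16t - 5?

Differentiating, P'(t) = 4t^2 + 20t + 16; which vanishes at t = -4 and t = -1.
Compare values at every candidate in [-6, 2]: P(-6) = -29, P(-4) = 17/3, P(-1) = -37/3, P(2) = 233/3.
So the minimum is P(-6) = -29.

-29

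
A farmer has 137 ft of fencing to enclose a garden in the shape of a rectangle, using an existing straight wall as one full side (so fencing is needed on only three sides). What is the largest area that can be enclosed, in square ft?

Let the sides perpendicular to the wall have length x and the parallel side y, so 2x + y = 137 and the area is A = xy = x(137 − 2x).
A'(x) = 137 − 4x = 0 gives x = 137/4, and A''(x) = −4 < 0 confirms a maximum.
Then y = 137 − 2·137/4 = 137/2 and A = 18769/8.

18769/8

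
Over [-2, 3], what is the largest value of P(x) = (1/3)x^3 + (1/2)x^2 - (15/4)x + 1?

The derivative is x^2 + x - 15/4, whose only zero in [-2, 3] is x = 3/2.
Candidates: P(-2) = 47/6, P(3/2) = -19/8, P(3) = 13/4.
The maximum over the interval is 47/6, attained at x = -2.

47/6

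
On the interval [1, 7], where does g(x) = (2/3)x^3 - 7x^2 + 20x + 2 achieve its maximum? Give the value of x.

g'(x) = 2x^2 - 14x + 20, which vanishes at x = 2 and x = 5.
Candidates: g(1) = 47/3,  g(2) = 58/3,  g(5) = 31/3,  g(7) = 83/3.
So the maximum is g(7) = 83/3.

7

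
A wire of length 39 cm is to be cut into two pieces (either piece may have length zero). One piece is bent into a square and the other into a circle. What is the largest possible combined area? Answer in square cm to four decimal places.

121.0373

Let x be the length used for the square. Square side x/4; circle radius (39−x)/(2π).
A(x) = (x/4)² + π·((39−x)/(2π))² = x²/16 + (39−x)²/(4π) for 0 ≤ x ≤ 39. A'(x) = x/8 − (39−x)/(2π) = 0 gives x = 4·39/(π+4) ≈ 21.8439.
A'' > 0, so the interior critical point is a minimum; the maximum is at an endpoint. A(0) = 121.0373 and A(39) = 95.0625, so the largest area is 121.0373.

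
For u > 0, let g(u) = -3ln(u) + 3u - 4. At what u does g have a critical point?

1

g'(u) = -3/u + 3 = 0 gives u = 1.
g''(u) = 3/u², which is positive for u > 0, so this is a local minimum.
g(1) = -3·ln(1) + 3 - 4 ≈ -1.0000.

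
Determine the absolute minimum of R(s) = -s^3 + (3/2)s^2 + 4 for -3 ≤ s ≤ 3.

The derivative is -3s^2 + 3s, which vanishes at s = 0 and s = 1.
Compare values at every candidate in [-3, 3]: R(-3) = 89/2,  R(0) = 4,  R(1) = 9/2,  R(3) = -19/2.
Hence the absolute minimum is -19/2 at s = 3.

-19/2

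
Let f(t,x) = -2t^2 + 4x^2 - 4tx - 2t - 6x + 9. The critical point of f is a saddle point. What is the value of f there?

∂f/∂t = -4t - 4x - 2 = 0 and ∂f/∂x = -4t + 8x - 6 = 0, so (t, x) = (-5/6, 1/3).
The Hessian has f_{tt} = -4, f_{xx} = 8, f_{tx} = -4, giving D = -48 < 0, so the point is a saddle point.
f(-5/6, 1/3) = 53/6.

53/6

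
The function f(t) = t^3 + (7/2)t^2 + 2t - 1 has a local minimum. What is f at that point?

f'(t) = 3t^2 + 7t + 2. Setting f'(t) = 0 gives t ∈ {-2, -1/3}.
Second-derivative test with f''(t) = 6t + 7: f''(-2) = -5 < 0 ⇒ local maximum; f''(-1/3) = 5 > 0 ⇒ local minimum.
The local minimum is f(-1/3) = -71/54.

-71/54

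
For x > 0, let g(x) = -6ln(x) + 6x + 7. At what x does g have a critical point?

1

g'(x) = -6/x + 6 = 0 gives x = 1.
g''(x) = 6/x², which is positive for x > 0, so this is a local minimum.
g(1) = -6·ln(1) + 6 + 7 ≈ 13.0000.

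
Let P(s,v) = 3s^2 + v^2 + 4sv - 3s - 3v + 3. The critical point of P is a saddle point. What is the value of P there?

3

∂P/∂s = 6s + 4v - 3 = 0 and ∂P/∂v = 4s + 2v - 3 = 0, so (s, v) = (3/2, -3/2).
The Hessian has P_{ss} = 6, P_{vv} = 2, P_{sv} = 4, giving D = -4 < 0, so the point is a saddle point.
P(3/2, -3/2) = 3.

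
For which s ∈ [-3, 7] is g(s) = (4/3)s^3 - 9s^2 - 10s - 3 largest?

-1/2

g'(s) = 4s^2 - 18s - 10, which vanishes at s = -1/2 and s = 5.
Compare values at every candidate in [-3, 7]: g(-3) = -90,  g(-1/2) = -5/12,  g(5) = -334/3,  g(7) = -170/3.
The maximum over the interval is -5/12, attained at s = -1/2.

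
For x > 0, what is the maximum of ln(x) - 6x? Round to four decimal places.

h'(x) = 1/x − 6 = 0 gives x = 1/6.
h''(x) = -1/x², which is negative for x > 0, so this is a local maximum.
h(1/6) = 1·ln(1/6) - 1 ≈ -2.7918.

-2.7918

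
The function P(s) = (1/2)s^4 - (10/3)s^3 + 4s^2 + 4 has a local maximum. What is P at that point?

31/6

P'(s) = 2s^3 - 10s^2 + 8s. Setting P'(s) = 0 gives s ∈ {0, 1, 4}.
Second-derivative test with P''(s) = 6s^2 - 20s + 8: P''(0) = 8 > 0 ⇒ local minimum; P''(1) = -6 < 0 ⇒ local maximum; P''(4) = 24 > 0 ⇒ local minimum.
The local maximum is P(1) = 31/6.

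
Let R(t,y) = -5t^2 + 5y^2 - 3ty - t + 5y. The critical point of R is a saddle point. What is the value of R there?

-135/109

∂R/∂t = -10t - 3y - 1 = 0 and ∂R/∂y = -3t + 10y + 5 = 0, so (t, y) = (5/109, -53/109).
The Hessian has R_{tt} = -10, R_{yy} = 10, R_{ty} = -3, giving D = -109 < 0, so the point is a saddle point.
R(5/109, -53/109) = -135/109.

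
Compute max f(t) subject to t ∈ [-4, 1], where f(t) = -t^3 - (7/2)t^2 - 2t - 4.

f'(t) = -3t^2 - 7t - 2, which vanishes at t = -2 and t = -1/3.
Compare values at every candidate in [-4, 1]: f(-4) = 12,  f(-2) = -6,  f(-1/3) = -199/54,  f(1) = -21/2.
So the maximum is f(-4) = 12.

12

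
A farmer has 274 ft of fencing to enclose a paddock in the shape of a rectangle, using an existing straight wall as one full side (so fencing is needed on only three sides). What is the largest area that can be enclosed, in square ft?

18769/2

Let the sides perpendicular to the wall have length x and the parallel side y, so 2x + y = 274 and the area is A = xy = x(274 − 2x).
A'(x) = 274 − 4x = 0 gives x = 137/2, and A''(x) = −4 < 0 confirms a maximum.
Then y = 274 − 2·137/2 = 137 and A = 18769/2.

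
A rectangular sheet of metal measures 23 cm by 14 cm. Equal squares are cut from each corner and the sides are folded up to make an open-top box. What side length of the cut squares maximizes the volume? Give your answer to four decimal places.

2.8209

With cut size x, the volume is V(x) = x(23 − 2x)(14 − 2x) for 0 < x < 7.
V'(x) = 12x^2 − 148x + 322. Setting V'(x) = 0 gives x ≈ 2.8209 (the root in (0, 7)).
V''(x) = 24x − 148 is negative there, so this is the maximum; V ≈ 409.2655.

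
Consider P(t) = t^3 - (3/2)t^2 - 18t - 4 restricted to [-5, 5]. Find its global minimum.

Differentiating, P'(t) = 3t^2 - 3t - 18; which vanishes at t = -2 and t = 3.
Candidates: P(-5) = -153/2,  P(-2) = 18,  P(3) = -89/2,  P(5) = -13/2.
So the minimum is P(-5) = -153/2.

-153/2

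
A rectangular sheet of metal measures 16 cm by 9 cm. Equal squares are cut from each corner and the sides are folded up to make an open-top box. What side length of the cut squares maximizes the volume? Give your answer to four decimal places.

1.8513

With cut size x, the volume is V(x) = x(16 − 2x)(9 − 2x) for 0 < x < 4.5.
V'(x) = 12x^2 − 100x + 144. Setting V'(x) = 0 gives x ≈ 1.8513 (the root in (0, 4.5)).
V''(x) = 24x − 100 is negative there, so this is the maximum; V ≈ 120.6015.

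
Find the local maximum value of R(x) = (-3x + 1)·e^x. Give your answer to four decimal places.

Differentiating with the product rule gives R'(x) = (-3x - 2)·e^x. Since e^x > 0, the only critical point is x = -2/3.
R''(-2/3) has the same sign as -3 < 0, so this is a local maximum.
R(-2/3) = (3)·e^(-2/3) ≈ 1.5403.

1.5403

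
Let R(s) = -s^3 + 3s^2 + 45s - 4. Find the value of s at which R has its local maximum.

R'(s) = -3s^2 + 6s + 45 = 0 at s = -3, 5.
Second-derivative test with R''(s) = -6s + 6: R''(-3) = 24 > 0 ⇒ local minimum; R''(5) = -24 < 0 ⇒ local maximum.
So the local maximum value is R(5) = 171.

5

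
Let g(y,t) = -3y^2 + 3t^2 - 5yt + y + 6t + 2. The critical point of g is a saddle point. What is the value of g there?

47/61

∂g/∂y = -6y - 5t + 1 = 0 and ∂g/∂t = -5y + 6t + 6 = 0, so (y, t) = (36/61, -31/61).
The Hessian has g_{yy} = -6, g_{tt} = 6, g_{yt} = -5, giving D = -61 < 0, so the point is a saddle point.
g(36/61, -31/61) = 47/61.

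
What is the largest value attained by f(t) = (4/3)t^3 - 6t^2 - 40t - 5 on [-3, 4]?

121/3

f'(t) = 4t^2 - 12t - 40, whose only zero in [-3, 4] is t = -2.
Candidates: f(-3) = 25,  f(-2) = 121/3,  f(4) = -527/3.
So the maximum is f(-2) = 121/3.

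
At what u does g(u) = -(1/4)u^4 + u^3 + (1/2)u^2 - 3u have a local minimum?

g'(u) = -u^3 + 3u^2 + u - 3 = 0 at u = -1, 1, 3.
g''(u) = -3u^2 + 6u + 1. g''(-1) = -8 < 0 ⇒ local maximum; g''(1) = 4 > 0 ⇒ local minimum; g''(3) = -8 < 0 ⇒ local maximum.
So the local minimum value is g(1) = -7/4.

1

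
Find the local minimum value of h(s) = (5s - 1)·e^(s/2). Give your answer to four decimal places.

h'(s) = 5·e^(s/2) + (5s - 1)·(1/2)·e^(s/2) = ((5/2)s + 9/2)·e^(s/2). Since e^(s/2) > 0, the only critical point is s = -9/5.
h''(-9/5) has the same sign as 5/2 > 0, so this is a local minimum.
h(-9/5) = (-10)·e^(-9/10) ≈ -4.0657.

-4.0657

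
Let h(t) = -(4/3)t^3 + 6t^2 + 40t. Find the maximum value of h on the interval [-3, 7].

The derivative is -4t^2 + 12t + 40, which vanishes at t = -2 and t = 5.
Evaluating at the critical points and endpoints: h(-3) = -30,  h(-2) = -136/3,  h(5) = 550/3,  h(7) = 350/3.
Hence the absolute maximum is 550/3 at t = 5.

550/3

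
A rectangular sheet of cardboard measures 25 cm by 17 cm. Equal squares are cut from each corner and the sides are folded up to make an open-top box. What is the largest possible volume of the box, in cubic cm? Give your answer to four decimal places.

With cut size x, the volume is V(x) = x(25 − 2x)(17 − 2x) for 0 < x < 8.5.
V'(x) = 12x^2 − 168x + 425. Setting V'(x) = 0 gives x ≈ 3.3144 (the root in (0, 8.5)).
V''(x) = 24x − 168 is negative there, so this is the maximum; V ≈ 631.4972.

631.4972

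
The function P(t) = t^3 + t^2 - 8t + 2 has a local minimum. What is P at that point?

-122/27

Critical points: P'(t) = 3t^2 + 2t - 8 vanishes at t = -2, 4/3.
Since P''(t) = 6t + 2, we get P''(-2) = -10 < 0 ⇒ local maximum; P''(4/3) = 10 > 0 ⇒ local minimum.
Thus P has its local minimum at t = 4/3, with value -122/27.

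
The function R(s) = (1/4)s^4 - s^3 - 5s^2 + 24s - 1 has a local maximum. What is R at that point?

23

R'(s) = s^3 - 3s^2 - 10s + 24. Setting R'(s) = 0 gives s ∈ {-3, 2, 4}.
Since R''(s) = 3s^2 - 6s - 10, we get R''(-3) = 35 > 0 ⇒ local minimum; R''(2) = -10 < 0 ⇒ local maximum; R''(4) = 14 > 0 ⇒ local minimum.
So the local maximum value is R(2) = 23.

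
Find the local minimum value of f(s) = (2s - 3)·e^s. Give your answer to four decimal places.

Differentiating with the product rule gives f'(s) = (2s - 1)·e^s. Since e^s > 0, the only critical point is s = 1/2.
f''(1/2) has the same sign as 2 > 0, so this is a local minimum.
f(1/2) = (-2)·e^(1/2) ≈ -3.2974.

-3.2974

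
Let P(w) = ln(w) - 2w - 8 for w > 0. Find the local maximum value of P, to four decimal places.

P'(w) = 1/w − 2 = 0 gives w = 1/2.
P''(w) = -1/w², which is negative for w > 0, so this is a local maximum.
P(1/2) = 1·ln(1/2) - 1 - 8 ≈ -9.6931.

-9.6931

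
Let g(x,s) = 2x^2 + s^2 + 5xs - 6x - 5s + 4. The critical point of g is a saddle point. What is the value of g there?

4/17

∂g/∂x = 4x + 5s - 6 = 0 and ∂g/∂s = 5x + 2s - 5 = 0, so (x, s) = (13/17, 10/17).
The Hessian has g_{xx} = 4, g_{ss} = 2, g_{xs} = 5, giving D = -17 < 0, so the point is a saddle point.
g(13/17, 10/17) = 4/17.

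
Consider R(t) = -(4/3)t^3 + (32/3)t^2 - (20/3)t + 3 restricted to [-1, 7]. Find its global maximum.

209/3

R'(t) = -4t^2 + (64/3)t - 20/3, which vanishes at t = 1/3 and t = 5.
Compare values at every candidate in [-1, 7]: R(-1) = 65/3,  R(1/3) = 155/81,  R(5) = 209/3,  R(7) = 65/3.
The maximum over the interval is 209/3, attained at t = 5.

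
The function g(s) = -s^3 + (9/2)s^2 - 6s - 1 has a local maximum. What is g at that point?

-3

g'(s) = -3s^2 + 9s - 6 = 0 at s = 1, 2.
g''(s) = -6s + 9. g''(1) = 3 > 0 ⇒ local minimum; g''(2) = -3 < 0 ⇒ local maximum.
The local maximum is g(2) = -3.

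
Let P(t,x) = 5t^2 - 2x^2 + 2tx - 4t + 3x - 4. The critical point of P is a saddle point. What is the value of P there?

∂P/∂t = 10t + 2x - 4 = 0 and ∂P/∂x = 2t - 4x + 3 = 0, so (t, x) = (5/22, 19/22).
The Hessian has P_{tt} = 10, P_{xx} = -4, P_{tx} = 2, giving D = -44 < 0, so the point is a saddle point.
P(5/22, 19/22) = -139/44.

-139/44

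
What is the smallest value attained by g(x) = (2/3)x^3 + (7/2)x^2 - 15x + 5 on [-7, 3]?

-59/8

Differentiating, g'(x) = 2x^2 + 7x - 15; which vanishes at x = -5 and x = 3/2.
Candidates: g(-7) = 317/6,  g(-5) = 505/6,  g(3/2) = -59/8,  g(3) = 19/2.
So the minimum is g(3/2) = -59/8.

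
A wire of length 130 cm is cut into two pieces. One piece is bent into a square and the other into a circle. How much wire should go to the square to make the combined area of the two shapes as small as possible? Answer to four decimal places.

72.8129

Let x be the length used for the square. Square side x/4; circle radius (130−x)/(2π).
A(x) = (x/4)² + π·((130−x)/(2π))² = x²/16 + (130−x)²/(4π) for 0 ≤ x ≤ 130. A'(x) = x/8 − (130−x)/(2π) = 0 gives x = 4·130/(π+4) ≈ 72.8129.
A'' = 1/8 + 1/(2π) > 0, so this gives the minimum combined area; x ≈ 72.8129 cm to the square.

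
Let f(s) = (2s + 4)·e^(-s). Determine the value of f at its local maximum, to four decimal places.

5.4366

By the product rule, f'(s) = (-2s - 2)·e^(-s). Since e^(-s) > 0, the only critical point is s = -1.
f''(-1) has the same sign as -2 < 0, so this is a local maximum.
f(-1) = (2)·e^(1) ≈ 5.4366.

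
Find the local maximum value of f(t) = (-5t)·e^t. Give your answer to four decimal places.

f'(t) = (-5)·e^t + (-5t)·1·e^t = (-5t - 5)·e^t. Since e^t > 0, the only critical point is t = -1.
f''(-1) has the same sign as -5 < 0, so this is a local maximum.
f(-1) = (5)·e^(-1) ≈ 1.8394.

1.8394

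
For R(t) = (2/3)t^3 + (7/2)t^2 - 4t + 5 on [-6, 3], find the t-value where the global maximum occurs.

3

The derivative is 2t^2 + 7t - 4, which vanishes at t = -4 and t = 1/2.
Evaluating at the critical points and endpoints: R(-6) = 11, R(-4) = 103/3, R(1/2) = 95/24, R(3) = 85/2.
So the maximum is R(3) = 85/2.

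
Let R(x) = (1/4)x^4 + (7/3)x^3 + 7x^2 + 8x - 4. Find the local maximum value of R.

-20/3

Critical points: R'(x) = x^3 + 7x^2 + 14x + 8 vanishes at x = -4, -2, -1.
Since R''(x) = 3x^2 + 14x + 14, we get R''(-4) = 6 > 0 ⇒ local minimum; R''(-2) = -2 < 0 ⇒ local maximum; R''(-1) = 3 > 0 ⇒ local minimum.
So the local maximum value is R(-2) = -20/3.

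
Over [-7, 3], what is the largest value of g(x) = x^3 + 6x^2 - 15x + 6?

106

Differentiating, g'(x) = 3x^2 + 12x - 15; which vanishes at x = -5 and x = 1.
Compare values at every candidate in [-7, 3]: g(-7) = 62, g(-5) = 106, g(1) = -2, g(3) = 42.
Hence the absolute maximum is 106 at x = -5.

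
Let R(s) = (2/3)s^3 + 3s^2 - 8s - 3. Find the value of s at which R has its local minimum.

1

R'(s) = 2s^2 + 6s - 8. Setting R'(s) = 0 gives s ∈ {-4, 1}.
Second-derivative test with R''(s) = 4s + 6: R''(-4) = -10 < 0 ⇒ local maximum; R''(1) = 10 > 0 ⇒ local minimum.
So the local minimum value is R(1) = -22/3.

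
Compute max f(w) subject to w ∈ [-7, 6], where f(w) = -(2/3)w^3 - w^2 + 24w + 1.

46

The derivative is -2w^2 - 2w + 24, which vanishes at w = -4 and w = 3.
Candidates: f(-7) = 38/3,  f(-4) = -205/3,  f(3) = 46,  f(6) = -35.
So the maximum is f(3) = 46.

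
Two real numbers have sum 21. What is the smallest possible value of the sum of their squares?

With a + b = 21, a^2 + b^2 = a^2 + (21 − a)^2.
The derivative 2a − 2(21 − a) = 4a − 42 vanishes at a = 21/2; second derivative 4 > 0, a minimum.
The minimum is 2·(21/2)^2 = 441/2.

441/2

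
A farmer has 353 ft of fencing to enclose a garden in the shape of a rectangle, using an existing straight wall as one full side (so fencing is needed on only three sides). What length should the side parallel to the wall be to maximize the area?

Let the sides perpendicular to the wall have length x and the parallel side y, so 2x + y = 353 and the area is A = xy = x(353 − 2x).
A'(x) = 353 − 4x = 0 gives x = 353/4, and A''(x) = −4 < 0 confirms a maximum.
Then y = 353 − 2·353/4 = 353/2 and A = 124609/8.

353/2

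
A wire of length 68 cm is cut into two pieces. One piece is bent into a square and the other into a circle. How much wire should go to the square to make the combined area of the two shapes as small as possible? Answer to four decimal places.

38.0867

Let x be the length used for the square. Square side x/4; circle radius (68−x)/(2π).
A(x) = (x/4)² + π·((68−x)/(2π))² = x²/16 + (68−x)²/(4π) for 0 ≤ x ≤ 68. A'(x) = x/8 − (68−x)/(2π) = 0 gives x = 4·68/(π+4) ≈ 38.0867.
A'' = 1/8 + 1/(2π) > 0, so this gives the minimum combined area; x ≈ 38.0867 cm to the square.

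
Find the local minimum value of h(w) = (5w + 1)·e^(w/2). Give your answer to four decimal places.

Differentiating with the product rule gives h'(w) = ((5/2)w + 11/2)·e^(w/2). Since e^(w/2) > 0, the only critical point is w = -11/5.
h''(-11/5) has the same sign as 5/2 > 0, so this is a local minimum.
h(-11/5) = (-10)·e^(-11/10) ≈ -3.3287.

-3.3287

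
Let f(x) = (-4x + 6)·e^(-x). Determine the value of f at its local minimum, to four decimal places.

-0.3283

f'(x) = (-4)·e^(-x) + (-4x + 6)·(-1)·e^(-x) = (4x - 10)·e^(-x). Since e^(-x) > 0, the only critical point is x = 5/2.
f''(5/2) has the same sign as 4 > 0, so this is a local minimum.
f(5/2) = (-4)·e^(-5/2) ≈ -0.3283.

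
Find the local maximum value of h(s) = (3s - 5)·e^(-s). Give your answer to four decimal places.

0.2085

Differentiating with the product rule gives h'(s) = (-3s + 8)·e^(-s). Since e^(-s) > 0, the only critical point is s = 8/3.
h''(8/3) has the same sign as -3 < 0, so this is a local maximum.
h(8/3) = (3)·e^(-8/3) ≈ 0.2085.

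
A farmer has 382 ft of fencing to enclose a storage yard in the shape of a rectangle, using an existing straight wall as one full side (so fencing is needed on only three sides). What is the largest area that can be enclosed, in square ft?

36481/2

Let the sides perpendicular to the wall have length x and the parallel side y, so 2x + y = 382 and the area is A = xy = x(382 − 2x).
A'(x) = 382 − 4x = 0 gives x = 191/2, and A''(x) = −4 < 0 confirms a maximum.
Then y = 382 − 2·191/2 = 191 and A = 36481/2.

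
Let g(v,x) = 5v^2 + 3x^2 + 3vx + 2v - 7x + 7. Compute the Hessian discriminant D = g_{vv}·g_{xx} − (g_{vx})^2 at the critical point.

∂g/∂v = 10v + 3x + 2 = 0 and ∂g/∂x = 3v + 6x - 7 = 0, so (v, x) = (-11/17, 76/51).
The Hessian has g_{vv} = 10, g_{xx} = 6, g_{vx} = 3, giving D = 51 > 0 with g_{vv} > 0, so the point is a local minimum.
D = (10)·(6) − (3)^2 = 51.

51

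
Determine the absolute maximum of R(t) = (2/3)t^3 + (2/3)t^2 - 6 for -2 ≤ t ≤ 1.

The derivative is 2t^2 + (4/3)t, which vanishes at t = -2/3 and t = 0.
Evaluating at the critical points and endpoints: R(-2) = -26/3,  R(-2/3) = -478/81,  R(0) = -6,  R(1) = -14/3.
So the maximum is R(1) = -14/3.

-14/3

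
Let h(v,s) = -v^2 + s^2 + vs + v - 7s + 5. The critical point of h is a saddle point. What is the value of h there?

∂h/∂v = -2v + s + 1 = 0 and ∂h/∂s = v + 2s - 7 = 0, so (v, s) = (9/5, 13/5).
The Hessian has h_{vv} = -2, h_{ss} = 2, h_{vs} = 1, giving D = -5 < 0, so the point is a saddle point.
h(9/5, 13/5) = -16/5.

-16/5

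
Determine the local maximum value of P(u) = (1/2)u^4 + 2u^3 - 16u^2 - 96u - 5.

251/2

Critical points: P'(u) = 2u^3 + 6u^2 - 32u - 96 vanishes at u = -4, -3, 4.
Since P''(u) = 6u^2 + 12u - 32, we get P''(-4) = 16 > 0 ⇒ local minimum; P''(-3) = -14 < 0 ⇒ local maximum; P''(4) = 112 > 0 ⇒ local minimum.
The local maximum is P(-3) = 251/2.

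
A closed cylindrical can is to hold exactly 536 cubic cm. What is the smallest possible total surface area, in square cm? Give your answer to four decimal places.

With radius r and height h, πr²h = 536 so h = 536/(πr²), and S(r) = 2πr² + 2πrh = 2πr² + 2·536/r.
S'(r) = 4πr − 2·536/r² = 0 ⇒ r³ = 536/(2π), so r ≈ 4.4021 and h = 2r ≈ 8.8042.
S''(r) = 4π + 4·536/r³ > 0, so this is the minimum; S ≈ 365.2787.

365.2787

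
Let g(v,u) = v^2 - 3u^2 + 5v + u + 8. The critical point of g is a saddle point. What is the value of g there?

11/6

∂g/∂v = 2v + 5 = 0 and ∂g/∂u = -6u + 1 = 0, so (v, u) = (-5/2, 1/6).
The Hessian has g_{vv} = 2, g_{uu} = -6, g_{vu} = 0, giving D = -12 < 0, so the point is a saddle point.
g(-5/2, 1/6) = 11/6.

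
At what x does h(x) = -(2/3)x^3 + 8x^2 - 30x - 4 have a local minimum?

3

h'(x) = -2x^2 + 16x - 30 = 0 at x = 3, 5.
Second-derivative test with h''(x) = -4x + 16: h''(3) = 4 > 0 ⇒ local minimum; h''(5) = -4 < 0 ⇒ local maximum.
Thus h has its local minimum at x = 3, with value -40.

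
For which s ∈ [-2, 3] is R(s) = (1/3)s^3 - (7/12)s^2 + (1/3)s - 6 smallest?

-2

The derivative is s^2 - (7/6)s + 1/3, which vanishes at s = 1/2 and s = 2/3.
Candidates: R(-2) = -35/3,  R(1/2) = -95/16,  R(2/3) = -481/81,  R(3) = -5/4.
So the minimum is R(-2) = -35/3.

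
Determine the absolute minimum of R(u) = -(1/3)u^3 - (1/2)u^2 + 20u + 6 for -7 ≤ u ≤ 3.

The derivative is -u^2 - u + 20, whose only zero in [-7, 3] is u = -5.
Candidates: R(-7) = -265/6, R(-5) = -389/6, R(3) = 105/2.
So the minimum is R(-5) = -389/6.

-389/6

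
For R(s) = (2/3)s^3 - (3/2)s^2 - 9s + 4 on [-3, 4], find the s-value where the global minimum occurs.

3

The derivative is 2s^2 - 3s - 9, which vanishes at s = -3/2 and s = 3.
Evaluating at the critical points and endpoints: R(-3) = -1/2, R(-3/2) = 95/8, R(3) = -37/2, R(4) = -40/3.
Hence the absolute minimum is -37/2 at s = 3.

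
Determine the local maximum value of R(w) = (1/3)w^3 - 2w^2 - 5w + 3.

17/3

R'(w) = w^2 - 4w - 5 = 0 at w = -1, 5.
Since R''(w) = 2w - 4, we get R''(-1) = -6 < 0 ⇒ local maximum; R''(5) = 6 > 0 ⇒ local minimum.
The local maximum is R(-1) = 17/3.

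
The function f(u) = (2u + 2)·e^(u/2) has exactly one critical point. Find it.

-3

Differentiating with the product rule gives f'(u) = (u + 3)·e^(u/2). Since e^(u/2) > 0, the only critical point is u = -3.
f''(-3) has the same sign as 1 > 0, so this is a local minimum.
f(-3) = (-4)·e^(-3/2) ≈ -0.8925.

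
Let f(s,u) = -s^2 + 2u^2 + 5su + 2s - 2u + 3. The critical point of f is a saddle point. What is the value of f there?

41/11

∂f/∂s = -2s + 5u + 2 = 0 and ∂f/∂u = 5s + 4u - 2 = 0, so (s, u) = (6/11, -2/11).
The Hessian has f_{ss} = -2, f_{uu} = 4, f_{su} = 5, giving D = -33 < 0, so the point is a saddle point.
f(6/11, -2/11) = 41/11.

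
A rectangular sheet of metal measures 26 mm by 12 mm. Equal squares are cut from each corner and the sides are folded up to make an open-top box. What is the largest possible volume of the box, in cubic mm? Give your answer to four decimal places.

367.7681

With cut size x, the volume is V(x) = x(26 − 2x)(12 − 2x) for 0 < x < 6.
V'(x) = 12x^2 − 152x + 312. Setting V'(x) = 0 gives x ≈ 2.5769 (the root in (0, 6)).
V''(x) = 24x − 152 is negative there, so this is the maximum; V ≈ 367.7681.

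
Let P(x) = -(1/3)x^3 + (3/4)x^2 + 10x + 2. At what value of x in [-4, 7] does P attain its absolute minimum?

-5/2

The derivative is -x^2 + (3/2)x + 10, which vanishes at x = -5/2 and x = 4.
Compare values at every candidate in [-4, 7]: P(-4) = -14/3, P(-5/2) = -629/48, P(4) = 98/3, P(7) = -67/12.
Hence the absolute minimum is -629/48 at x = -5/2.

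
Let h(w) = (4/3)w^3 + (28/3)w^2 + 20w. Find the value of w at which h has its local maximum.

-3

h'(w) = 4w^2 + (56/3)w + 20. Setting h'(w) = 0 gives w ∈ {-3, -5/3}.
Since h''(w) = 8w + 56/3, we get h''(-3) = -16/3 < 0 ⇒ local maximum; h''(-5/3) = 16/3 > 0 ⇒ local minimum.
Thus h has its local maximum at w = -3, with value -12.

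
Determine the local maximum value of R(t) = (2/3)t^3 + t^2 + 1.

4/3

R'(t) = 2t^2 + 2t = 0 at t = -1, 0.
Since R''(t) = 4t + 2, we get R''(-1) = -2 < 0 ⇒ local maximum; R''(0) = 2 > 0 ⇒ local minimum.
So the local maximum value is R(-1) = 4/3.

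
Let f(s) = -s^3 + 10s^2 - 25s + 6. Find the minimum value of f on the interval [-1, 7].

The derivative is -3s^2 + 20s - 25, which vanishes at s = 5/3 and s = 5.
Evaluating at the critical points and endpoints: f(-1) = 42; f(5/3) = -338/27; f(5) = 6; f(7) = -22.
Hence the absolute minimum is -22 at s = 7.

-22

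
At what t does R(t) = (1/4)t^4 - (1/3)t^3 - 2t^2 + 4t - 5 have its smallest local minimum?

-2

R'(t) = t^3 - t^2 - 4t + 4 = 0 at t = -2, 1, 2.
Second-derivative test with R''(t) = 3t^2 - 2t - 4: R''(-2) = 12 > 0 ⇒ local minimum; R''(1) = -3 < 0 ⇒ local maximum; R''(2) = 4 > 0 ⇒ local minimum.
The smallest local minimum is R(-2) = -43/3.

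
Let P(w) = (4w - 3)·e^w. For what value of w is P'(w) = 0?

Differentiating with the product rule gives P'(w) = (4w + 1)·e^w. Since e^w > 0, the only critical point is w = -1/4.
P''(-1/4) has the same sign as 4 > 0, so this is a local minimum.
P(-1/4) = (-4)·e^(-1/4) ≈ -3.1152.

-1/4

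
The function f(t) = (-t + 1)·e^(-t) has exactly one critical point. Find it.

Differentiating with the product rule gives f'(t) = (t - 2)·e^(-t). Since e^(-t) > 0, the only critical point is t = 2.
f''(2) has the same sign as 1 > 0, so this is a local minimum.
f(2) = (-1)·e^(-2) ≈ -0.1353.

2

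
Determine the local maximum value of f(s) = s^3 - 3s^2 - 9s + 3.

Critical points: f'(s) = 3s^2 - 6s - 9 vanishes at s = -1, 3.
f''(s) = 6s - 6. f''(-1) = -12 < 0 ⇒ local maximum; f''(3) = 12 > 0 ⇒ local minimum.
So the local maximum value is f(-1) = 8.

8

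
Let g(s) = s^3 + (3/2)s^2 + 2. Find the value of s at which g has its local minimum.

0

Critical points: g'(s) = 3s^2 + 3s vanishes at s = -1, 0.
Since g''(s) = 6s + 3, we get g''(-1) = -3 < 0 ⇒ local maximum; g''(0) = 3 > 0 ⇒ local minimum.
So the local minimum value is g(0) = 2.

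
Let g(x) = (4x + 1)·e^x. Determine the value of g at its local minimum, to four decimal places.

-1.1460

g'(x) = 4·e^x + (4x + 1)·1·e^x = (4x + 5)·e^x. Since e^x > 0, the only critical point is x = -5/4.
g''(-5/4) has the same sign as 4 > 0, so this is a local minimum.
g(-5/4) = (-4)·e^(-5/4) ≈ -1.1460.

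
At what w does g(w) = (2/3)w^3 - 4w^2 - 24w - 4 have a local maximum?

-2

g'(w) = 2w^2 - 8w - 24. Setting g'(w) = 0 gives w ∈ {-2, 6}.
Second-derivative test with g''(w) = 4w - 8: g''(-2) = -16 < 0 ⇒ local maximum; g''(6) = 16 > 0 ⇒ local minimum.
The local maximum is g(-2) = 68/3.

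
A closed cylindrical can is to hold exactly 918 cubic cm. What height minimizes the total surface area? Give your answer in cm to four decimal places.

With radius r and height h, πr²h = 918 so h = 918/(πr²), and S(r) = 2πr² + 2πrh = 2πr² + 2·918/r.
S'(r) = 4πr − 2·918/r² = 0 ⇒ r³ = 918/(2π), so r ≈ 5.2669 and h = 2r ≈ 10.5338.
S''(r) = 4π + 4·918/r³ > 0, so this is the minimum; S ≈ 522.8892.

10.5338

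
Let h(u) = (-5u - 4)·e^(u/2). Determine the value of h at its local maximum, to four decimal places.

2.4660

By the product rule, h'(u) = (-(5/2)u - 7)·e^(u/2). Since e^(u/2) > 0, the only critical point is u = -14/5.
h''(-14/5) has the same sign as -5/2 < 0, so this is a local maximum.
h(-14/5) = (10)·e^(-7/5) ≈ 2.4660.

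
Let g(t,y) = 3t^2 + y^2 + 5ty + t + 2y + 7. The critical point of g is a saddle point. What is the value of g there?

∂g/∂t = 6t + 5y + 1 = 0 and ∂g/∂y = 5t + 2y + 2 = 0, so (t, y) = (-8/13, 7/13).
The Hessian has g_{tt} = 6, g_{yy} = 2, g_{ty} = 5, giving D = -13 < 0, so the point is a saddle point.
g(-8/13, 7/13) = 94/13.

94/13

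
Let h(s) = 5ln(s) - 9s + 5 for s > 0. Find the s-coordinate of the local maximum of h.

5/9

h'(s) = 5/s − 9 = 0 gives s = 5/9.
h''(s) = -5/s², which is negative for s > 0, so this is a local maximum.
h(5/9) = 5·ln(5/9) - 5 + 5 ≈ -2.9389.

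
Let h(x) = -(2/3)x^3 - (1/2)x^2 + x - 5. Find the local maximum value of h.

Critical points: h'(x) = -2x^2 - x + 1 vanishes at x = -1, 1/2.
Since h''(x) = -4x - 1, we get h''(-1) = 3 > 0 ⇒ local minimum; h''(1/2) = -3 < 0 ⇒ local maximum.
The local maximum is h(1/2) = -113/24.

-113/24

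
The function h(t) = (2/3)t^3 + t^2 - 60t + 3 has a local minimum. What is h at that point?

-566/3

h'(t) = 2t^2 + 2t - 60. Setting h'(t) = 0 gives t ∈ {-6, 5}.
Second-derivative test with h''(t) = 4t + 2: h''(-6) = -22 < 0 ⇒ local maximum; h''(5) = 22 > 0 ⇒ local minimum.
Thus h has its local minimum at t = 5, with value -566/3.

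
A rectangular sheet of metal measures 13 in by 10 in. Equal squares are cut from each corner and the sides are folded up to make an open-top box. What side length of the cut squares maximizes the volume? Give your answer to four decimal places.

1.8684

With cut size x, the volume is V(x) = x(13 − 2x)(10 − 2x) for 0 < x < 5.
V'(x) = 12x^2 − 92x + 130. Setting V'(x) = 0 gives x ≈ 1.8684 (the root in (0, 5)).
V''(x) = 24x − 92 is negative there, so this is the maximum; V ≈ 108.3995.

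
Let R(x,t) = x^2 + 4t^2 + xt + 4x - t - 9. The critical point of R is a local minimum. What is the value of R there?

∂R/∂x = 2x + t + 4 = 0 and ∂R/∂t = x + 8t - 1 = 0, so (x, t) = (-11/5, 2/5).
The Hessian has R_{xx} = 2, R_{tt} = 8, R_{xt} = 1, giving D = 15 > 0 with R_{xx} > 0, so the point is a local minimum.
R(-11/5, 2/5) = -68/5.

-68/5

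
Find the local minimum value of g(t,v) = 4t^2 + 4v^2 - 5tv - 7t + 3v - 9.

-478/39

∂g/∂t = 8t - 5v - 7 = 0 and ∂g/∂v = -5t + 8v + 3 = 0, so (t, v) = (41/39, 11/39).
The Hessian has g_{tt} = 8, g_{vv} = 8, g_{tv} = -5, giving D = 39 > 0 with g_{tt} > 0, so the point is a local minimum.
g(41/39, 11/39) = -478/39.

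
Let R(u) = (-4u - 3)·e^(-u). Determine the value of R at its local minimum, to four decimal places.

-3.1152

R'(u) = (-4)·e^(-u) + (-4u - 3)·(-1)·e^(-u) = (4u - 1)·e^(-u). Since e^(-u) > 0, the only critical point is u = 1/4.
R''(1/4) has the same sign as 4 > 0, so this is a local minimum.
R(1/4) = (-4)·e^(-1/4) ≈ -3.1152.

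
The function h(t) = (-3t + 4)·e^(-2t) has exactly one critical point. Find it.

11/6

Differentiating with the product rule gives h'(t) = (6t - 11)·e^(-2t). Since e^(-2t) > 0, the only critical point is t = 11/6.
h''(11/6) has the same sign as 6 > 0, so this is a local minimum.
h(11/6) = (-3/2)·e^(-11/3) ≈ -0.0383.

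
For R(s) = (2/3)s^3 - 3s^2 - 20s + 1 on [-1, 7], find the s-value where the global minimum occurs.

R'(s) = 2s^2 - 6s - 20, whose only zero in [-1, 7] is s = 5.
Evaluating at the critical points and endpoints: R(-1) = 52/3; R(5) = -272/3; R(7) = -172/3.
The minimum over the interval is -272/3, attained at s = 5.

5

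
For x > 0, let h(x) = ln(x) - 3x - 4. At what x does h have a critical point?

h'(x) = 1/x − 3 = 0 gives x = 1/3.
h''(x) = -1/x², which is negative for x > 0, so this is a local maximum.
h(1/3) = 1·ln(1/3) - 1 - 4 ≈ -6.0986.

1/3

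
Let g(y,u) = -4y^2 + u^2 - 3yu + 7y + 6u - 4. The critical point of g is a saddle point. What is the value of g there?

∂g/∂y = -8y - 3u + 7 = 0 and ∂g/∂u = -3y + 2u + 6 = 0, so (y, u) = (32/25, -27/25).
The Hessian has g_{yy} = -8, g_{uu} = 2, g_{yu} = -3, giving D = -25 < 0, so the point is a saddle point.
g(32/25, -27/25) = -69/25.

-69/25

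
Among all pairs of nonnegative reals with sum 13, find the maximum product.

169/4

With x + y = 13, the product is P(x) = x(13 − x).
P'(x) = 13 − 2x = 0 gives x = 13/2; P'' = −2 < 0, so this is the maximum.
P = 13/2·13/2 = 169/4.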